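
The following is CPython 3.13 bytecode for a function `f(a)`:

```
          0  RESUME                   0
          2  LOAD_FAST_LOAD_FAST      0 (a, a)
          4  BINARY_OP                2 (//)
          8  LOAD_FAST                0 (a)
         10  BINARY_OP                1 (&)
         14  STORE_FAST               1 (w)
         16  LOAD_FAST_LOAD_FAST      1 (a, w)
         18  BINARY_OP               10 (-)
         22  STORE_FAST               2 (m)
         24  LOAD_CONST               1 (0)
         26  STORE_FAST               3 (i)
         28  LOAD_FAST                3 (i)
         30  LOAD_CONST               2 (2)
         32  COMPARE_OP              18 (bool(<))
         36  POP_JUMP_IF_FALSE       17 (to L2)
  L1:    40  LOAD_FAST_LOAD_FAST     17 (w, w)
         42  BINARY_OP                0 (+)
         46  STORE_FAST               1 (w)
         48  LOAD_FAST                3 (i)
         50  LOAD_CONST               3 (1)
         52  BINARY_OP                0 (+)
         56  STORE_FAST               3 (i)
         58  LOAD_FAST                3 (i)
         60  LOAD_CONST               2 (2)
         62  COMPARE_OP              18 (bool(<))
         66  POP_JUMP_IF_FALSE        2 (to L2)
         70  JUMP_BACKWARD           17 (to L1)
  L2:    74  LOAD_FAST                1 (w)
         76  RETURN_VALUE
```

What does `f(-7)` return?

LOAD_FAST_LOAD_FAST a,a → push -7,-7. Stack: [-7, -7]
BINARY_OP // → -7 // -7 = 1. Stack: [1]
LOAD_FAST a → push -7. Stack: [1, -7]
BINARY_OP & → 1 & -7 = 1. Stack: [1]
STORE_FAST w → w=1. Stack: []
LOAD_FAST_LOAD_FAST a,w → push -7,1. Stack: [-7, 1]
BINARY_OP - → -7 - 1 = -8. Stack: [-8]
STORE_FAST m → m=-8. Stack: []
LOAD_CONST → push 0. Stack: [0]
STORE_FAST i → i=0. Stack: []
LOAD_FAST i → push 0. Stack: [0]
LOAD_CONST → push 2. Stack: [0, 2]
COMPARE_OP bool(<) → 0 vs 2 = True. Stack: [True]
POP_JUMP_IF_FALSE → pop True; no jump. Stack: []
LOAD_FAST_LOAD_FAST w,w → push 1,1. Stack: [1, 1]
BINARY_OP + → 1 + 1 = 2. Stack: [2]
STORE_FAST w → w=2. Stack: []
LOAD_FAST i → push 0. Stack: [0]
LOAD_CONST → push 1. Stack: [0, 1]
BINARY_OP + → 0 + 1 = 1. Stack: [1]
STORE_FAST i → i=1. Stack: []
LOAD_FAST i → push 1. Stack: [1]
LOAD_CONST → push 2. Stack: [1, 2]
COMPARE_OP bool(<) → 1 vs 2 = True. Stack: [True]
POP_JUMP_IF_FALSE → pop True; no jump. Stack: []
LOAD_FAST_LOAD_FAST w,w → push 2,2. Stack: [2, 2]
BINARY_OP + → 2 + 2 = 4. Stack: [4]
STORE_FAST w → w=4. Stack: []
LOAD_FAST i → push 1. Stack: [1]
LOAD_CONST → push 1. Stack: [1, 1]
BINARY_OP + → 1 + 1 = 2. Stack: [2]
STORE_FAST i → i=2. Stack: []
LOAD_FAST i → push 2. Stack: [2]
LOAD_CONST → push 2. Stack: [2, 2]
COMPARE_OP bool(<) → 2 vs 2 = False. Stack: [False]
POP_JUMP_IF_FALSE → pop False; jump. Stack: []
LOAD_FAST w → push 4. Stack: [4]
RETURN_VALUE → return 4.

4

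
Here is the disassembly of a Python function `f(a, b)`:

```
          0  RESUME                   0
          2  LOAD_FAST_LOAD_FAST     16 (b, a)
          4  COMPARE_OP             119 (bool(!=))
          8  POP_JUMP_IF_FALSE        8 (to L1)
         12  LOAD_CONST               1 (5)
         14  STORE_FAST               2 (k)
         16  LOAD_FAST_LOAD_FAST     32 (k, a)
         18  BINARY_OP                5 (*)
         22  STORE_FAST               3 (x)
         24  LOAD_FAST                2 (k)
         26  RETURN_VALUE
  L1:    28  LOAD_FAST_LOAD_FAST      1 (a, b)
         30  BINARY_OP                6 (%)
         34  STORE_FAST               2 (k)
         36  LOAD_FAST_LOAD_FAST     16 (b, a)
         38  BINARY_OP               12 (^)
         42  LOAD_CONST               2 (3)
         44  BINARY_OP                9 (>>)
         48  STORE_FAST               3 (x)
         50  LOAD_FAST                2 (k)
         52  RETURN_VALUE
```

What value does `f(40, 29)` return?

LOAD_FAST_LOAD_FAST b,a → push 29,40. Stack: [29, 40]
COMPARE_OP bool(!=) → 29 vs 40 = True. Stack: [True]
POP_JUMP_IF_FALSE → pop True; no jump. Stack: []
LOAD_CONST → push 5. Stack: [5]
STORE_FAST k → k=5. Stack: []
LOAD_FAST_LOAD_FAST k,a → push 5,40. Stack: [5, 40]
BINARY_OP * → 5 * 40 = 200. Stack: [200]
STORE_FAST x → x=200. Stack: []
LOAD_FAST k → push 5. Stack: [5]
RETURN_VALUE → return 5.

5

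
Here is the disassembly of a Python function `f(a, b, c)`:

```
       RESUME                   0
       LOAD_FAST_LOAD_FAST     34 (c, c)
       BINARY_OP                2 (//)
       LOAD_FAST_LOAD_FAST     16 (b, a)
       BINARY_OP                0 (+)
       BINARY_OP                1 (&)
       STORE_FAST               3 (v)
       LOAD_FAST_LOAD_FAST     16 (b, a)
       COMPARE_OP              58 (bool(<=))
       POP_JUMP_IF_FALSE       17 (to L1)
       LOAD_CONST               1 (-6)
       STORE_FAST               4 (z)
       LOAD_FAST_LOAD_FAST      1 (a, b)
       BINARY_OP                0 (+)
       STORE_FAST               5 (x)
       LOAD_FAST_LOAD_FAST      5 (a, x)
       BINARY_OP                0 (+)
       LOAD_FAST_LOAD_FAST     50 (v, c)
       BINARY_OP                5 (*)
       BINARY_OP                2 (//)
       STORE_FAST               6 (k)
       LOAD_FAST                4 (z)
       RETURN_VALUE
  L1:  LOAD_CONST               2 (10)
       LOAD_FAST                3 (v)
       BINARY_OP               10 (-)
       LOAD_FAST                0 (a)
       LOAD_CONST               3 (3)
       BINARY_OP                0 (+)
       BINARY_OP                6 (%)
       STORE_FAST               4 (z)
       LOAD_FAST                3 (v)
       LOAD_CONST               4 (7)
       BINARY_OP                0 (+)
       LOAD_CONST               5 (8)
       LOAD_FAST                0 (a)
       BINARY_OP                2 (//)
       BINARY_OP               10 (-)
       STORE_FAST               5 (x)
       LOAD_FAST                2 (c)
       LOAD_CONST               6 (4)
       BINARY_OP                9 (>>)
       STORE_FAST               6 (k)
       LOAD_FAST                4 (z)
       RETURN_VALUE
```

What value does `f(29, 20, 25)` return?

LOAD_FAST_LOAD_FAST c,c → push 25,25. Stack: [25, 25]
BINARY_OP // → 25 // 25 = 1. Stack: [1]
LOAD_FAST_LOAD_FAST b,a → push 20,29. Stack: [1, 20, 29]
BINARY_OP + → 20 + 29 = 49. Stack: [1, 49]
BINARY_OP & → 1 & 49 = 1. Stack: [1]
STORE_FAST v → v=1. Stack: []
LOAD_FAST_LOAD_FAST b,a → push 20,29. Stack: [20, 29]
COMPARE_OP bool(<=) → 20 vs 29 = True. Stack: [True]
POP_JUMP_IF_FALSE → pop True; no jump. Stack: []
LOAD_CONST → push -6. Stack: [-6]
STORE_FAST z → z=-6. Stack: []
LOAD_FAST_LOAD_FAST a,b → push 29,20. Stack: [29, 20]
BINARY_OP + → 29 + 20 = 49. Stack: [49]
STORE_FAST x → x=49. Stack: []
LOAD_FAST_LOAD_FAST a,x → push 29,49. Stack: [29, 49]
BINARY_OP + → 29 + 49 = 78. Stack: [78]
LOAD_FAST_LOAD_FAST v,c → push 1,25. Stack: [78, 1, 25]
BINARY_OP * → 1 * 25 = 25. Stack: [78, 25]
BINARY_OP // → 78 // 25 = 3. Stack: [3]
STORE_FAST k → k=3. Stack: []
LOAD_FAST z → push -6. Stack: [-6]
RETURN_VALUE → return -6.

-6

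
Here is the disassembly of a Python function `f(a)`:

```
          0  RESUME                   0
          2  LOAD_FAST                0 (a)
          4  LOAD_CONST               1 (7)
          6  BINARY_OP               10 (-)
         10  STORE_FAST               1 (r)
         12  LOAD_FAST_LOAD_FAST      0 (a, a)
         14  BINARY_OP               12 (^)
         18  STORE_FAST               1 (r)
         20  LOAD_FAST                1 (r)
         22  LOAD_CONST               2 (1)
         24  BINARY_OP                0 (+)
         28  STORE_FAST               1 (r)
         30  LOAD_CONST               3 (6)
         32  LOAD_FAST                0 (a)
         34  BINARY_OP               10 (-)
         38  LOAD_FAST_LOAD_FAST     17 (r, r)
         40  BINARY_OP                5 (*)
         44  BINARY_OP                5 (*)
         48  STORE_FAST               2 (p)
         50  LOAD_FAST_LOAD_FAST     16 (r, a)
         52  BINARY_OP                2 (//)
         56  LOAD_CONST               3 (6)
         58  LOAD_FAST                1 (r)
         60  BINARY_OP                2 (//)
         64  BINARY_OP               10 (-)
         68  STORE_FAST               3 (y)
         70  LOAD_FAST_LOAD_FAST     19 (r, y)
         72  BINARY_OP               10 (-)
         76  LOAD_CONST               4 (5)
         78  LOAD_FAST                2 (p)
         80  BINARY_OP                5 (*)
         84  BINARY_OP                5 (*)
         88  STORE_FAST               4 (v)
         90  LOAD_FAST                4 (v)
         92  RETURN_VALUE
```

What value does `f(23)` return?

-595

LOAD_FAST a → push 23. Stack: [23]
LOAD_CONST → push 7. Stack: [23, 7]
BINARY_OP - → 23 - 7 = 16. Stack: [16]
STORE_FAST r → r=16. Stack: []
LOAD_FAST_LOAD_FAST a,a → push 23,23. Stack: [23, 23]
BINARY_OP ^ → 23 ^ 23 = 0. Stack: [0]
STORE_FAST r → r=0. Stack: []
LOAD_FAST r → push 0. Stack: [0]
LOAD_CONST → push 1. Stack: [0, 1]
BINARY_OP + → 0 + 1 = 1. Stack: [1]
STORE_FAST r → r=1. Stack: []
LOAD_CONST → push 6. Stack: [6]
LOAD_FAST a → push 23. Stack: [6, 23]
BINARY_OP - → 6 - 23 = -17. Stack: [-17]
LOAD_FAST_LOAD_FAST r,r → push 1,1. Stack: [-17, 1, 1]
BINARY_OP * → 1 * 1 = 1. Stack: [-17, 1]
BINARY_OP * → -17 * 1 = -17. Stack: [-17]
STORE_FAST p → p=-17. Stack: []
LOAD_FAST_LOAD_FAST r,a → push 1,23. Stack: [1, 23]
BINARY_OP // → 1 // 23 = 0. Stack: [0]
LOAD_CONST → push 6. Stack: [0, 6]
LOAD_FAST r → push 1. Stack: [0, 6, 1]
BINARY_OP // → 6 // 1 = 6. Stack: [0, 6]
BINARY_OP - → 0 - 6 = -6. Stack: [-6]
STORE_FAST y → y=-6. Stack: []
LOAD_FAST_LOAD_FAST r,y → push 1,-6. Stack: [1, -6]
BINARY_OP - → 1 - -6 = 7. Stack: [7]
LOAD_CONST → push 5. Stack: [7, 5]
LOAD_FAST p → push -17. Stack: [7, 5, -17]
BINARY_OP * → 5 * -17 = -85. Stack: [7, -85]
BINARY_OP * → 7 * -85 = -595. Stack: [-595]
STORE_FAST v → v=-595. Stack: []
LOAD_FAST v → push -595. Stack: [-595]
RETURN_VALUE → return -595.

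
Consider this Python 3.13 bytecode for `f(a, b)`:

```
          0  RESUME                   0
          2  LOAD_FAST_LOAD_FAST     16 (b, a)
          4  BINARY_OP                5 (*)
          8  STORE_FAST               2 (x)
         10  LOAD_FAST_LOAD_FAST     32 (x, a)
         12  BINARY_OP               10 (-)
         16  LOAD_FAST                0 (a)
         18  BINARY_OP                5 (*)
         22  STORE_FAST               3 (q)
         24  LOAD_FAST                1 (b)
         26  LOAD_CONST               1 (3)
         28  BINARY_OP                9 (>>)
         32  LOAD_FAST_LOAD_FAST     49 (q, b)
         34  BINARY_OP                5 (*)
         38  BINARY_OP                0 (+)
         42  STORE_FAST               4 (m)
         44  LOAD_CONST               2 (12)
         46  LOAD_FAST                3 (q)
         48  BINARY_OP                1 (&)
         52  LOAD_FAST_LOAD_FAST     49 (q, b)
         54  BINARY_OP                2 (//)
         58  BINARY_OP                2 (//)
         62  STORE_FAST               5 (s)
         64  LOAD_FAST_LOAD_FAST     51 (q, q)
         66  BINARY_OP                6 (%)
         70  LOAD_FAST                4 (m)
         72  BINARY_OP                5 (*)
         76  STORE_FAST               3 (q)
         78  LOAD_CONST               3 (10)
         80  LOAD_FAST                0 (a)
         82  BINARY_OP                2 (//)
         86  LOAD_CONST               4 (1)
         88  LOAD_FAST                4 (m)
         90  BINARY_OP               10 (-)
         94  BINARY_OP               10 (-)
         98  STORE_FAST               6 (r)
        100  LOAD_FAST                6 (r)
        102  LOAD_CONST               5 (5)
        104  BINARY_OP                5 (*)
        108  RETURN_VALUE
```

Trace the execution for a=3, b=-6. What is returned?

1895

LOAD_FAST_LOAD_FAST b,a → push -6,3. Stack: [-6, 3]
BINARY_OP * → -6 * 3 = -18. Stack: [-18]
STORE_FAST x → x=-18. Stack: []
LOAD_FAST_LOAD_FAST x,a → push -18,3. Stack: [-18, 3]
BINARY_OP - → -18 - 3 = -21. Stack: [-21]
LOAD_FAST a → push 3. Stack: [-21, 3]
BINARY_OP * → -21 * 3 = -63. Stack: [-63]
STORE_FAST q → q=-63. Stack: []
LOAD_FAST b → push -6. Stack: [-6]
LOAD_CONST → push 3. Stack: [-6, 3]
BINARY_OP >> → -6 >> 3 = -1. Stack: [-1]
LOAD_FAST_LOAD_FAST q,b → push -63,-6. Stack: [-1, -63, -6]
BINARY_OP * → -63 * -6 = 378. Stack: [-1, 378]
BINARY_OP + → -1 + 378 = 377. Stack: [377]
STORE_FAST m → m=377. Stack: []
LOAD_CONST → push 12. Stack: [12]
LOAD_FAST q → push -63. Stack: [12, -63]
BINARY_OP & → 12 & -63 = 0. Stack: [0]
LOAD_FAST_LOAD_FAST q,b → push -63,-6. Stack: [0, -63, -6]
BINARY_OP // → -63 // -6 = 10. Stack: [0, 10]
BINARY_OP // → 0 // 10 = 0. Stack: [0]
STORE_FAST s → s=0. Stack: []
LOAD_FAST_LOAD_FAST q,q → push -63,-63. Stack: [-63, -63]
BINARY_OP % → -63 % -63 = 0. Stack: [0]
LOAD_FAST m → push 377. Stack: [0, 377]
BINARY_OP * → 0 * 377 = 0. Stack: [0]
STORE_FAST q → q=0. Stack: []
LOAD_CONST → push 10. Stack: [10]
LOAD_FAST a → push 3. Stack: [10, 3]
BINARY_OP // → 10 // 3 = 3. Stack: [3]
LOAD_CONST → push 1. Stack: [3, 1]
LOAD_FAST m → push 377. Stack: [3, 1, 377]
BINARY_OP - → 1 - 377 = -376. Stack: [3, -376]
BINARY_OP - → 3 - -376 = 379. Stack: [379]
STORE_FAST r → r=379. Stack: []
LOAD_FAST r → push 379. Stack: [379]
LOAD_CONST → push 5. Stack: [379, 5]
BINARY_OP * → 379 * 5 = 1895. Stack: [1895]
RETURN_VALUE → return 1895.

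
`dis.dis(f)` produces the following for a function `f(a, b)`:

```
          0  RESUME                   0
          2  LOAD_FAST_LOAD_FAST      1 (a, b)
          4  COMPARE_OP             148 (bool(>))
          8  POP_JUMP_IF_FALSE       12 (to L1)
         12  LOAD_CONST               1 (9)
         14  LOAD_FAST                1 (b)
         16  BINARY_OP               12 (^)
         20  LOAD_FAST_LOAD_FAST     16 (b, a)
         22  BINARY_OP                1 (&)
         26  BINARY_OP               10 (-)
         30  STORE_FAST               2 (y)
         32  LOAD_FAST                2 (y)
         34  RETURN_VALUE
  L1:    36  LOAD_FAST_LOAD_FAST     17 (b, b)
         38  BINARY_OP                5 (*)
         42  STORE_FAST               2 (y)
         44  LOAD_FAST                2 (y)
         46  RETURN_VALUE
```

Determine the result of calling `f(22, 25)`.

625

LOAD_FAST_LOAD_FAST a,b → push 22,25. Stack: [22, 25]
COMPARE_OP bool(>) → 22 vs 25 = False. Stack: [False]
POP_JUMP_IF_FALSE → pop False; jump. Stack: []
LOAD_FAST_LOAD_FAST b,b → push 25,25. Stack: [25, 25]
BINARY_OP * → 25 * 25 = 625. Stack: [625]
STORE_FAST y → y=625. Stack: []
LOAD_FAST y → push 625. Stack: [625]
RETURN_VALUE → return 625.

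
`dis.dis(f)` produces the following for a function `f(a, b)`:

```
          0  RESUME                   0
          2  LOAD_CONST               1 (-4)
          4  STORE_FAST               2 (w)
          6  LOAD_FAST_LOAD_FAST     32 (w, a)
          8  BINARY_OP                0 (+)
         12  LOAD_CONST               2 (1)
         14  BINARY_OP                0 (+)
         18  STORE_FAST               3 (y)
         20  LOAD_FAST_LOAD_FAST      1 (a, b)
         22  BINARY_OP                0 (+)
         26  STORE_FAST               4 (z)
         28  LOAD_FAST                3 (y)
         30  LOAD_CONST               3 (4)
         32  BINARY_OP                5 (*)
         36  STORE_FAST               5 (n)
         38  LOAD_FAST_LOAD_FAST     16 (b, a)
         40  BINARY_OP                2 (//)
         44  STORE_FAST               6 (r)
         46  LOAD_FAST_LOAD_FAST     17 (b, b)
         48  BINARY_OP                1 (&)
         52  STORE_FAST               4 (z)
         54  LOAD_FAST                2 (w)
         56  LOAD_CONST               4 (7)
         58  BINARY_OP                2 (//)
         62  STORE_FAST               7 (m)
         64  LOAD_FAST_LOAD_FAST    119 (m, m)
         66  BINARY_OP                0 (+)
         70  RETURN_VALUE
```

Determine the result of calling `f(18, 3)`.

LOAD_CONST → push -4. Stack: [-4]
STORE_FAST w → w=-4. Stack: []
LOAD_FAST_LOAD_FAST w,a → push -4,18. Stack: [-4, 18]
BINARY_OP + → -4 + 18 = 14. Stack: [14]
LOAD_CONST → push 1. Stack: [14, 1]
BINARY_OP + → 14 + 1 = 15. Stack: [15]
STORE_FAST y → y=15. Stack: []
LOAD_FAST_LOAD_FAST a,b → push 18,3. Stack: [18, 3]
BINARY_OP + → 18 + 3 = 21. Stack: [21]
STORE_FAST z → z=21. Stack: []
LOAD_FAST y → push 15. Stack: [15]
LOAD_CONST → push 4. Stack: [15, 4]
BINARY_OP * → 15 * 4 = 60. Stack: [60]
STORE_FAST n → n=60. Stack: []
LOAD_FAST_LOAD_FAST b,a → push 3,18. Stack: [3, 18]
BINARY_OP // → 3 // 18 = 0. Stack: [0]
STORE_FAST r → r=0. Stack: []
LOAD_FAST_LOAD_FAST b,b → push 3,3. Stack: [3, 3]
BINARY_OP & → 3 & 3 = 3. Stack: [3]
STORE_FAST z → z=3. Stack: []
LOAD_FAST w → push -4. Stack: [-4]
LOAD_CONST → push 7. Stack: [-4, 7]
BINARY_OP // → -4 // 7 = -1. Stack: [-1]
STORE_FAST m → m=-1. Stack: []
LOAD_FAST_LOAD_FAST m,m → push -1,-1. Stack: [-1, -1]
BINARY_OP + → -1 + -1 = -2. Stack: [-2]
RETURN_VALUE → return -2.

-2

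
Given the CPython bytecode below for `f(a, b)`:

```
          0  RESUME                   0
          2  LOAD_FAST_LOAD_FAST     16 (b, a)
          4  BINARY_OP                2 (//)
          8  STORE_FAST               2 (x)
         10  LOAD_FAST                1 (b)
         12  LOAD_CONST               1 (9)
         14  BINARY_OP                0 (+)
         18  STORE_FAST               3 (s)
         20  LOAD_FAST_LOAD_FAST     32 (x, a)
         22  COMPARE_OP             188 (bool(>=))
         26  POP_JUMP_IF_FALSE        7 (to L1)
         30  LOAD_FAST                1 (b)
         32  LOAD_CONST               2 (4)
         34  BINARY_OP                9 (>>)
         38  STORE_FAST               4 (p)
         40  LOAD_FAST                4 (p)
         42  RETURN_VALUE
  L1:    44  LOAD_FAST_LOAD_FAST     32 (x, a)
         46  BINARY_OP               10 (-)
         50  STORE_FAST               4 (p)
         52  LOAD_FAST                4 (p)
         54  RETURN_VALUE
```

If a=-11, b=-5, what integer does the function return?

-1

LOAD_FAST_LOAD_FAST b,a → push -5,-11. Stack: [-5, -11]
BINARY_OP // → -5 // -11 = 0. Stack: [0]
STORE_FAST x → x=0. Stack: []
LOAD_FAST b → push -5. Stack: [-5]
LOAD_CONST → push 9. Stack: [-5, 9]
BINARY_OP + → -5 + 9 = 4. Stack: [4]
STORE_FAST s → s=4. Stack: []
LOAD_FAST_LOAD_FAST x,a → push 0,-11. Stack: [0, -11]
COMPARE_OP bool(>=) → 0 vs -11 = True. Stack: [True]
POP_JUMP_IF_FALSE → pop True; no jump. Stack: []
LOAD_FAST b → push -5. Stack: [-5]
LOAD_CONST → push 4. Stack: [-5, 4]
BINARY_OP >> → -5 >> 4 = -1. Stack: [-1]
STORE_FAST p → p=-1. Stack: []
LOAD_FAST p → push -1. Stack: [-1]
RETURN_VALUE → return -1.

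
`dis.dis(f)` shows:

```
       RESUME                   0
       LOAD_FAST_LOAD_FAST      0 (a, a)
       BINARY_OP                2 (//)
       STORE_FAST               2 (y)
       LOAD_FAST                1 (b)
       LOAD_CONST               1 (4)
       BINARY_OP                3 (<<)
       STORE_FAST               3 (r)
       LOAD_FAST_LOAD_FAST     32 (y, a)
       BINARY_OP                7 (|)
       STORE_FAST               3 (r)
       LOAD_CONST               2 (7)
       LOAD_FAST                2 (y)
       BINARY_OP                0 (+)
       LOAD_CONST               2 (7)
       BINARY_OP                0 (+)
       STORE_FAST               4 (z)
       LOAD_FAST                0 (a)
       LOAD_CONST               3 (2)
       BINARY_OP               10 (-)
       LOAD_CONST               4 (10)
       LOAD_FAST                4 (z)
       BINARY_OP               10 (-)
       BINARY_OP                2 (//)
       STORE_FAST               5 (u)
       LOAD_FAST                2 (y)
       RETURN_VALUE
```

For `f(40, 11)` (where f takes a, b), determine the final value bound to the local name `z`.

LOAD_FAST_LOAD_FAST a,a → push 40,40. Stack: [40, 40]
BINARY_OP // → 40 // 40 = 1. Stack: [1]
STORE_FAST y → y=1. Stack: []
LOAD_FAST b → push 11. Stack: [11]
LOAD_CONST → push 4. Stack: [11, 4]
BINARY_OP << → 11 << 4 = 176. Stack: [176]
STORE_FAST r → r=176. Stack: []
LOAD_FAST_LOAD_FAST y,a → push 1,40. Stack: [1, 40]
BINARY_OP | → 1 | 40 = 41. Stack: [41]
STORE_FAST r → r=41. Stack: []
LOAD_CONST → push 7. Stack: [7]
LOAD_FAST y → push 1. Stack: [7, 1]
BINARY_OP + → 7 + 1 = 8. Stack: [8]
LOAD_CONST → push 7. Stack: [8, 7]
BINARY_OP + → 8 + 7 = 15. Stack: [15]
STORE_FAST z → z=15. Stack: []
LOAD_FAST a → push 40. Stack: [40]
LOAD_CONST → push 2. Stack: [40, 2]
BINARY_OP - → 40 - 2 = 38. Stack: [38]
LOAD_CONST → push 10. Stack: [38, 10]
LOAD_FAST z → push 15. Stack: [38, 10, 15]
BINARY_OP - → 10 - 15 = -5. Stack: [38, -5]
BINARY_OP // → 38 // -5 = -8. Stack: [-8]
STORE_FAST u → u=-8. Stack: []
LOAD_FAST y → push 1. Stack: [1]
RETURN_VALUE → return 1.

15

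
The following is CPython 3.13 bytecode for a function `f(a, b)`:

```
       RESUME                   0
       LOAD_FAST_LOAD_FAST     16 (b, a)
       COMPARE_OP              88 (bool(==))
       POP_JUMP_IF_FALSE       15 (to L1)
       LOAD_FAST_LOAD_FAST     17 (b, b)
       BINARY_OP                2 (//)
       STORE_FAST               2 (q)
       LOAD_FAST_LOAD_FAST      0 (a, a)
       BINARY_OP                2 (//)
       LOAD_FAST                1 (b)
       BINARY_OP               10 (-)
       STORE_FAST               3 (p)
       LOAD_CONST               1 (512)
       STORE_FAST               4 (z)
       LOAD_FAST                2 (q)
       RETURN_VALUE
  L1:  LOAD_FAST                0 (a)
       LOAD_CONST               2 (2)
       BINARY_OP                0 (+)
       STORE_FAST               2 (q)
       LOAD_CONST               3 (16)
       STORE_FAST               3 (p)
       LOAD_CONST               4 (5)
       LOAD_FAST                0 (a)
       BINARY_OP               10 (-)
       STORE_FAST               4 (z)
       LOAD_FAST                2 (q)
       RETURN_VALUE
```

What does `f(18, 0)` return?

LOAD_FAST_LOAD_FAST b,a → push 0,18. Stack: [0, 18]
COMPARE_OP bool(==) → 0 vs 18 = False. Stack: [False]
POP_JUMP_IF_FALSE → pop False; jump. Stack: []
LOAD_FAST a → push 18. Stack: [18]
LOAD_CONST → push 2. Stack: [18, 2]
BINARY_OP + → 18 + 2 = 20. Stack: [20]
STORE_FAST q → q=20. Stack: []
LOAD_CONST → push 16. Stack: [16]
STORE_FAST p → p=16. Stack: []
LOAD_CONST → push 5. Stack: [5]
LOAD_FAST a → push 18. Stack: [5, 18]
BINARY_OP - → 5 - 18 = -13. Stack: [-13]
STORE_FAST z → z=-13. Stack: []
LOAD_FAST q → push 20. Stack: [20]
RETURN_VALUE → return 20.

20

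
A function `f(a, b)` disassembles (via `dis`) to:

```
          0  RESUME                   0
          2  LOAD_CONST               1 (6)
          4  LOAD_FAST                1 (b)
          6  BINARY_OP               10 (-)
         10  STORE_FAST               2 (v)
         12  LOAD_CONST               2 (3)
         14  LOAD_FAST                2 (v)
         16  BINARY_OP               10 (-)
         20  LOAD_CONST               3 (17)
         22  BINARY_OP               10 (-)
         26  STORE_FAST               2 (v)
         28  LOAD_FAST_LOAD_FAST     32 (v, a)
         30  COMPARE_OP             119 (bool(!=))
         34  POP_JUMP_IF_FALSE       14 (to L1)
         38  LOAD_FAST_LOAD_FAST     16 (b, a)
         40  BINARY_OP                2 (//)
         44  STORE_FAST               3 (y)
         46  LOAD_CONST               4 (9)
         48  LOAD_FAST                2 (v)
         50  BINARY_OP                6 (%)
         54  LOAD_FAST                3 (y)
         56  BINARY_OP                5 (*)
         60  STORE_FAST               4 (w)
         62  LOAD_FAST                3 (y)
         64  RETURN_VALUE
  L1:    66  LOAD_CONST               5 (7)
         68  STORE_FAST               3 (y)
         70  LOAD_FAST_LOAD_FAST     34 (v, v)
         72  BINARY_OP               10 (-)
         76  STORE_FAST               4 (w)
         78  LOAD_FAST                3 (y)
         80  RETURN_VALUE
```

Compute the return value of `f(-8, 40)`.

-5

LOAD_CONST → push 6. Stack: [6]
LOAD_FAST b → push 40. Stack: [6, 40]
BINARY_OP - → 6 - 40 = -34. Stack: [-34]
STORE_FAST v → v=-34. Stack: []
LOAD_CONST → push 3. Stack: [3]
LOAD_FAST v → push -34. Stack: [3, -34]
BINARY_OP - → 3 - -34 = 37. Stack: [37]
LOAD_CONST → push 17. Stack: [37, 17]
BINARY_OP - → 37 - 17 = 20. Stack: [20]
STORE_FAST v → v=20. Stack: []
LOAD_FAST_LOAD_FAST v,a → push 20,-8. Stack: [20, -8]
COMPARE_OP bool(!=) → 20 vs -8 = True. Stack: [True]
POP_JUMP_IF_FALSE → pop True; no jump. Stack: []
LOAD_FAST_LOAD_FAST b,a → push 40,-8. Stack: [40, -8]
BINARY_OP // → 40 // -8 = -5. Stack: [-5]
STORE_FAST y → y=-5. Stack: []
LOAD_CONST → push 9. Stack: [9]
LOAD_FAST v → push 20. Stack: [9, 20]
BINARY_OP % → 9 % 20 = 9. Stack: [9]
LOAD_FAST y → push -5. Stack: [9, -5]
BINARY_OP * → 9 * -5 = -45. Stack: [-45]
STORE_FAST w → w=-45. Stack: []
LOAD_FAST y → push -5. Stack: [-5]
RETURN_VALUE → return -5.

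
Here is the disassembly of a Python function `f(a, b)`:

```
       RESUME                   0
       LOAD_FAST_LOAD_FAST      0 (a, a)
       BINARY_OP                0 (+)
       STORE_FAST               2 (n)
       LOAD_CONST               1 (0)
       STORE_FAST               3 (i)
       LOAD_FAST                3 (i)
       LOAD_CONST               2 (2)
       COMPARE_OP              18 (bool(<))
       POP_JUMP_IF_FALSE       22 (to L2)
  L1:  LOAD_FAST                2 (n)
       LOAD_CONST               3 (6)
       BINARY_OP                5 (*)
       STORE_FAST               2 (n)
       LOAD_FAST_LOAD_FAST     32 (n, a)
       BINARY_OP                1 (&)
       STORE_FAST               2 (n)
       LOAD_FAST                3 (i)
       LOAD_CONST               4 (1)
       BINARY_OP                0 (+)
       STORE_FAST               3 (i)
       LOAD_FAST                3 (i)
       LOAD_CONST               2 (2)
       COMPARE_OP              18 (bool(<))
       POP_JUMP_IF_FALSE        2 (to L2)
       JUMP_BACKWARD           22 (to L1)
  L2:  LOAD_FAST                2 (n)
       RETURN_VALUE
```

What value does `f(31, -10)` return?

LOAD_FAST_LOAD_FAST a,a → push 31,31. Stack: [31, 31]
BINARY_OP + → 31 + 31 = 62. Stack: [62]
STORE_FAST n → n=62. Stack: []
LOAD_CONST → push 0. Stack: [0]
STORE_FAST i → i=0. Stack: []
LOAD_FAST i → push 0. Stack: [0]
LOAD_CONST → push 2. Stack: [0, 2]
COMPARE_OP bool(<) → 0 vs 2 = True. Stack: [True]
POP_JUMP_IF_FALSE → pop True; no jump. Stack: []
LOAD_FAST n → push 62. Stack: [62]
LOAD_CONST → push 6. Stack: [62, 6]
BINARY_OP * → 62 * 6 = 372. Stack: [372]
STORE_FAST n → n=372. Stack: []
LOAD_FAST_LOAD_FAST n,a → push 372,31. Stack: [372, 31]
BINARY_OP & → 372 & 31 = 20. Stack: [20]
STORE_FAST n → n=20. Stack: []
LOAD_FAST i → push 0. Stack: [0]
LOAD_CONST → push 1. Stack: [0, 1]
BINARY_OP + → 0 + 1 = 1. Stack: [1]
STORE_FAST i → i=1. Stack: []
LOAD_FAST i → push 1. Stack: [1]
LOAD_CONST → push 2. Stack: [1, 2]
COMPARE_OP bool(<) → 1 vs 2 = True. Stack: [True]
POP_JUMP_IF_FALSE → pop True; no jump. Stack: []
LOAD_FAST n → push 20. Stack: [20]
LOAD_CONST → push 6. Stack: [20, 6]
BINARY_OP * → 20 * 6 = 120. Stack: [120]
STORE_FAST n → n=120. Stack: []
LOAD_FAST_LOAD_FAST n,a → push 120,31. Stack: [120, 31]
BINARY_OP & → 120 & 31 = 24. Stack: [24]
STORE_FAST n → n=24. Stack: []
LOAD_FAST i → push 1. Stack: [1]
LOAD_CONST → push 1. Stack: [1, 1]
BINARY_OP + → 1 + 1 = 2. Stack: [2]
STORE_FAST i → i=2. Stack: []
LOAD_FAST i → push 2. Stack: [2]
LOAD_CONST → push 2. Stack: [2, 2]
COMPARE_OP bool(<) → 2 vs 2 = False. Stack: [False]
POP_JUMP_IF_FALSE → pop False; jump. Stack: []
LOAD_FAST n → push 24. Stack: [24]
RETURN_VALUE → return 24.

24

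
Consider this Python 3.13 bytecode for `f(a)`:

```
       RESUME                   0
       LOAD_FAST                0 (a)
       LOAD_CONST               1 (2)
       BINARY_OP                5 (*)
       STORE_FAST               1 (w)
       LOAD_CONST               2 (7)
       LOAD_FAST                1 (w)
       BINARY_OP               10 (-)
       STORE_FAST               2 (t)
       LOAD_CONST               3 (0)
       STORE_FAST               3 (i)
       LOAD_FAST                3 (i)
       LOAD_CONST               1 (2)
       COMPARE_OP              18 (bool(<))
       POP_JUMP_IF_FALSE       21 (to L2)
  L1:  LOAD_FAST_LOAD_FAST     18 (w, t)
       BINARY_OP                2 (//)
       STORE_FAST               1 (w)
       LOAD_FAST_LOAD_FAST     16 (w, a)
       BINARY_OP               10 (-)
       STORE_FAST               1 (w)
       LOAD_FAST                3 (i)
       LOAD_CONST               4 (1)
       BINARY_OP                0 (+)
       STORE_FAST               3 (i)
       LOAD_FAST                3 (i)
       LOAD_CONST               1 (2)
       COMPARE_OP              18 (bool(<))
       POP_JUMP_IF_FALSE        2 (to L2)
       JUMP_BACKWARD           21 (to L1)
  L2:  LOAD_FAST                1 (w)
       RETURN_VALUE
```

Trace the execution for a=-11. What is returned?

LOAD_FAST a → push -11. Stack: [-11]
LOAD_CONST → push 2. Stack: [-11, 2]
BINARY_OP * → -11 * 2 = -22. Stack: [-22]
STORE_FAST w → w=-22. Stack: []
LOAD_CONST → push 7. Stack: [7]
LOAD_FAST w → push -22. Stack: [7, -22]
BINARY_OP - → 7 - -22 = 29. Stack: [29]
STORE_FAST t → t=29. Stack: []
LOAD_CONST → push 0. Stack: [0]
STORE_FAST i → i=0. Stack: []
LOAD_FAST i → push 0. Stack: [0]
LOAD_CONST → push 2. Stack: [0, 2]
COMPARE_OP bool(<) → 0 vs 2 = True. Stack: [True]
POP_JUMP_IF_FALSE → pop True; no jump. Stack: []
LOAD_FAST_LOAD_FAST w,t → push -22,29. Stack: [-22, 29]
BINARY_OP // → -22 // 29 = -1. Stack: [-1]
STORE_FAST w → w=-1. Stack: []
LOAD_FAST_LOAD_FAST w,a → push -1,-11. Stack: [-1, -11]
BINARY_OP - → -1 - -11 = 10. Stack: [10]
STORE_FAST w → w=10. Stack: []
LOAD_FAST i → push 0. Stack: [0]
LOAD_CONST → push 1. Stack: [0, 1]
BINARY_OP + → 0 + 1 = 1. Stack: [1]
STORE_FAST i → i=1. Stack: []
LOAD_FAST i → push 1. Stack: [1]
LOAD_CONST → push 2. Stack: [1, 2]
COMPARE_OP bool(<) → 1 vs 2 = True. Stack: [True]
POP_JUMP_IF_FALSE → pop True; no jump. Stack: []
LOAD_FAST_LOAD_FAST w,t → push 10,29. Stack: [10, 29]
BINARY_OP // → 10 // 29 = 0. Stack: [0]
STORE_FAST w → w=0. Stack: []
LOAD_FAST_LOAD_FAST w,a → push 0,-11. Stack: [0, -11]
BINARY_OP - → 0 - -11 = 11. Stack: [11]
STORE_FAST w → w=11. Stack: []
LOAD_FAST i → push 1. Stack: [1]
LOAD_CONST → push 1. Stack: [1, 1]
BINARY_OP + → 1 + 1 = 2. Stack: [2]
STORE_FAST i → i=2. Stack: []
LOAD_FAST i → push 2. Stack: [2]
LOAD_CONST → push 2. Stack: [2, 2]
COMPARE_OP bool(<) → 2 vs 2 = False. Stack: [False]
POP_JUMP_IF_FALSE → pop False; jump. Stack: []
LOAD_FAST w → push 11. Stack: [11]
RETURN_VALUE → return 11.

11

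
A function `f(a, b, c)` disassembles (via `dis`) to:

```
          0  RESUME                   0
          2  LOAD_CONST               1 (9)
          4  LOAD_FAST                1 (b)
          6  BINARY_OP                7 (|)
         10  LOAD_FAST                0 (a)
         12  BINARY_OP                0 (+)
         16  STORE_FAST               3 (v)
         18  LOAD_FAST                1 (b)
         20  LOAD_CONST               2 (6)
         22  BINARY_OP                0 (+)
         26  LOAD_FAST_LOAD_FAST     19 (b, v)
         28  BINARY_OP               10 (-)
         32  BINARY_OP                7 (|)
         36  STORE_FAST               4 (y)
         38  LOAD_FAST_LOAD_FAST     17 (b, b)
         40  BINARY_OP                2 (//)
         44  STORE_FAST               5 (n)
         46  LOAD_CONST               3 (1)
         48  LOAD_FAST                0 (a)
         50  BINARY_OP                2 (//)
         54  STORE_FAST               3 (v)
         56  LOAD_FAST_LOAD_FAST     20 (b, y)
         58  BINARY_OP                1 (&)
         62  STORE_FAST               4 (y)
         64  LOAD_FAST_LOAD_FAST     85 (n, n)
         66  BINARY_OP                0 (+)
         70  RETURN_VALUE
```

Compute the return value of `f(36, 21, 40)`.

LOAD_CONST → push 9. Stack: [9]
LOAD_FAST b → push 21. Stack: [9, 21]
BINARY_OP | → 9 | 21 = 29. Stack: [29]
LOAD_FAST a → push 36. Stack: [29, 36]
BINARY_OP + → 29 + 36 = 65. Stack: [65]
STORE_FAST v → v=65. Stack: []
LOAD_FAST b → push 21. Stack: [21]
LOAD_CONST → push 6. Stack: [21, 6]
BINARY_OP + → 21 + 6 = 27. Stack: [27]
LOAD_FAST_LOAD_FAST b,v → push 21,65. Stack: [27, 21, 65]
BINARY_OP - → 21 - 65 = -44. Stack: [27, -44]
BINARY_OP | → 27 | -44 = -33. Stack: [-33]
STORE_FAST y → y=-33. Stack: []
LOAD_FAST_LOAD_FAST b,b → push 21,21. Stack: [21, 21]
BINARY_OP // → 21 // 21 = 1. Stack: [1]
STORE_FAST n → n=1. Stack: []
LOAD_CONST → push 1. Stack: [1]
LOAD_FAST a → push 36. Stack: [1, 36]
BINARY_OP // → 1 // 36 = 0. Stack: [0]
STORE_FAST v → v=0. Stack: []
LOAD_FAST_LOAD_FAST b,y → push 21,-33. Stack: [21, -33]
BINARY_OP & → 21 & -33 = 21. Stack: [21]
STORE_FAST y → y=21. Stack: []
LOAD_FAST_LOAD_FAST n,n → push 1,1. Stack: [1, 1]
BINARY_OP + → 1 + 1 = 2. Stack: [2]
RETURN_VALUE → return 2.

2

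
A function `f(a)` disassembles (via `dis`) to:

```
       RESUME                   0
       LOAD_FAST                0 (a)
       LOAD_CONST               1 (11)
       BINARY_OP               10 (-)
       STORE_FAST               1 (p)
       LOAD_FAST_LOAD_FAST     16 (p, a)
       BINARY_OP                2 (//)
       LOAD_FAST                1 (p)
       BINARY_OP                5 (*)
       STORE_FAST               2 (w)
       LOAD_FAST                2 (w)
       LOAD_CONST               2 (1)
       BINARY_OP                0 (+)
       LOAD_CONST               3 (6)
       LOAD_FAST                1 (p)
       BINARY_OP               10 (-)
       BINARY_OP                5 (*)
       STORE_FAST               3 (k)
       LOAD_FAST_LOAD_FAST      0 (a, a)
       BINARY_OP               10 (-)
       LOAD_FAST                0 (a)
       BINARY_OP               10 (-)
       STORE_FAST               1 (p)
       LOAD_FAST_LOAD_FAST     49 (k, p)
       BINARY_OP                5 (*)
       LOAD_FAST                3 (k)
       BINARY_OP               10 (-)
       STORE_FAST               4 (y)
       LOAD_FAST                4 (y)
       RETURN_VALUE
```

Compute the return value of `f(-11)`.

-12040

LOAD_FAST a → push -11. Stack: [-11]
LOAD_CONST → push 11. Stack: [-11, 11]
BINARY_OP - → -11 - 11 = -22. Stack: [-22]
STORE_FAST p → p=-22. Stack: []
LOAD_FAST_LOAD_FAST p,a → push -22,-11. Stack: [-22, -11]
BINARY_OP // → -22 // -11 = 2. Stack: [2]
LOAD_FAST p → push -22. Stack: [2, -22]
BINARY_OP * → 2 * -22 = -44. Stack: [-44]
STORE_FAST w → w=-44. Stack: []
LOAD_FAST w → push -44. Stack: [-44]
LOAD_CONST → push 1. Stack: [-44, 1]
BINARY_OP + → -44 + 1 = -43. Stack: [-43]
LOAD_CONST → push 6. Stack: [-43, 6]
LOAD_FAST p → push -22. Stack: [-43, 6, -22]
BINARY_OP - → 6 - -22 = 28. Stack: [-43, 28]
BINARY_OP * → -43 * 28 = -1204. Stack: [-1204]
STORE_FAST k → k=-1204. Stack: []
LOAD_FAST_LOAD_FAST a,a → push -11,-11. Stack: [-11, -11]
BINARY_OP - → -11 - -11 = 0. Stack: [0]
LOAD_FAST a → push -11. Stack: [0, -11]
BINARY_OP - → 0 - -11 = 11. Stack: [11]
STORE_FAST p → p=11. Stack: []
LOAD_FAST_LOAD_FAST k,p → push -1204,11. Stack: [-1204, 11]
BINARY_OP * → -1204 * 11 = -13244. Stack: [-13244]
LOAD_FAST k → push -1204. Stack: [-13244, -1204]
BINARY_OP - → -13244 - -1204 = -12040. Stack: [-12040]
STORE_FAST y → y=-12040. Stack: []
LOAD_FAST y → push -12040. Stack: [-12040]
RETURN_VALUE → return -12040.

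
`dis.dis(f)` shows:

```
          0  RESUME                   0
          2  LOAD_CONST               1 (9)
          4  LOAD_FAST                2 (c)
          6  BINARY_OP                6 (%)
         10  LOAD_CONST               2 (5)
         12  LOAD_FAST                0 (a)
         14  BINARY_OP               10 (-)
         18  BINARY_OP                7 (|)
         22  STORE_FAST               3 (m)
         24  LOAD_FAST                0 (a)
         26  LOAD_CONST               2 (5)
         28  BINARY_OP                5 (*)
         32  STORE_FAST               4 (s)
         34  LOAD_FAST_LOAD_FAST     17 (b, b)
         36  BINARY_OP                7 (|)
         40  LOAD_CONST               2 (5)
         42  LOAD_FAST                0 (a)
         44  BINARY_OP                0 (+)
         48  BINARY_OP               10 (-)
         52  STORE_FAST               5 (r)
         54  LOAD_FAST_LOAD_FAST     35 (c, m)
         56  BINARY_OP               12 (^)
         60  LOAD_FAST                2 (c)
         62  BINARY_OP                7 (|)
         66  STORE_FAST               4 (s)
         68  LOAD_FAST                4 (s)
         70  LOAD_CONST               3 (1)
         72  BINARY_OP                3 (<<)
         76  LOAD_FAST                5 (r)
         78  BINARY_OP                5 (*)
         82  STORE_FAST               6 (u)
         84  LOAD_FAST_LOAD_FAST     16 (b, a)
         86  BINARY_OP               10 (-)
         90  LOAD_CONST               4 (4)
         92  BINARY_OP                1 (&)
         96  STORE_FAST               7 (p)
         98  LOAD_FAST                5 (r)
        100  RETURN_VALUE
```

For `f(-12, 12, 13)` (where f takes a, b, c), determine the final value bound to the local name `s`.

LOAD_CONST → push 9. Stack: [9]
LOAD_FAST c → push 13. Stack: [9, 13]
BINARY_OP % → 9 % 13 = 9. Stack: [9]
LOAD_CONST → push 5. Stack: [9, 5]
LOAD_FAST a → push -12. Stack: [9, 5, -12]
BINARY_OP - → 5 - -12 = 17. Stack: [9, 17]
BINARY_OP | → 9 | 17 = 25. Stack: [25]
STORE_FAST m → m=25. Stack: []
LOAD_FAST a → push -12. Stack: [-12]
LOAD_CONST → push 5. Stack: [-12, 5]
BINARY_OP * → -12 * 5 = -60. Stack: [-60]
STORE_FAST s → s=-60. Stack: []
LOAD_FAST_LOAD_FAST b,b → push 12,12. Stack: [12, 12]
BINARY_OP | → 12 | 12 = 12. Stack: [12]
LOAD_CONST → push 5. Stack: [12, 5]
LOAD_FAST a → push -12. Stack: [12, 5, -12]
BINARY_OP + → 5 + -12 = -7. Stack: [12, -7]
BINARY_OP - → 12 - -7 = 19. Stack: [19]
STORE_FAST r → r=19. Stack: []
LOAD_FAST_LOAD_FAST c,m → push 13,25. Stack: [13, 25]
BINARY_OP ^ → 13 ^ 25 = 20. Stack: [20]
LOAD_FAST c → push 13. Stack: [20, 13]
BINARY_OP | → 20 | 13 = 29. Stack: [29]
STORE_FAST s → s=29. Stack: []
LOAD_FAST s → push 29. Stack: [29]
LOAD_CONST → push 1. Stack: [29, 1]
BINARY_OP << → 29 << 1 = 58. Stack: [58]
LOAD_FAST r → push 19. Stack: [58, 19]
BINARY_OP * → 58 * 19 = 1102. Stack: [1102]
STORE_FAST u → u=1102. Stack: []
LOAD_FAST_LOAD_FAST b,a → push 12,-12. Stack: [12, -12]
BINARY_OP - → 12 - -12 = 24. Stack: [24]
LOAD_CONST → push 4. Stack: [24, 4]
BINARY_OP & → 24 & 4 = 0. Stack: [0]
STORE_FAST p → p=0. Stack: []
LOAD_FAST r → push 19. Stack: [19]
RETURN_VALUE → return 19.

29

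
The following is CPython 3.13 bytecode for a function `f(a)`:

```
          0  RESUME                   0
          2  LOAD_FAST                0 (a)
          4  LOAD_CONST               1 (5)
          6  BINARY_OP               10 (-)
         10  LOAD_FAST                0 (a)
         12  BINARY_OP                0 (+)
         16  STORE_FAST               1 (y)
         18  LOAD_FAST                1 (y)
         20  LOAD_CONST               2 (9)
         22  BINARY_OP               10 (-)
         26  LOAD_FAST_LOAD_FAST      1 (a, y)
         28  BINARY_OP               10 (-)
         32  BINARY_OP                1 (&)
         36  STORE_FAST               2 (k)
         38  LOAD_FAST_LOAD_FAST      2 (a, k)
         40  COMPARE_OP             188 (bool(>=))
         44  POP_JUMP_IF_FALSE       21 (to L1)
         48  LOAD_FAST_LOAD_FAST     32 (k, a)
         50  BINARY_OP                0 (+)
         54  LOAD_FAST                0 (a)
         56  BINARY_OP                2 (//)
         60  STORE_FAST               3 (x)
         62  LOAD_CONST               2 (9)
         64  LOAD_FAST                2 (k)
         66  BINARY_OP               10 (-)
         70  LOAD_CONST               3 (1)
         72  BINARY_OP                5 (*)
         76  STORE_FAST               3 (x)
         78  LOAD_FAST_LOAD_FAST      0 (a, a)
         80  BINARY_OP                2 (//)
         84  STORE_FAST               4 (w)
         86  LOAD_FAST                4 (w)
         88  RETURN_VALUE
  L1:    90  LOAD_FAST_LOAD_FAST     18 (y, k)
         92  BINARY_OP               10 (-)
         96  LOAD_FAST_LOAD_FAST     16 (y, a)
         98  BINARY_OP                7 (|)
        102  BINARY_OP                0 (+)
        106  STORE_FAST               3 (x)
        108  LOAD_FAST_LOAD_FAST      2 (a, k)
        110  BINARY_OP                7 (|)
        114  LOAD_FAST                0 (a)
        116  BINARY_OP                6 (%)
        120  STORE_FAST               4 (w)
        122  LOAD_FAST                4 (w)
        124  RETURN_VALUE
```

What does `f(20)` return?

1

LOAD_FAST a → push 20. Stack: [20]
LOAD_CONST → push 5. Stack: [20, 5]
BINARY_OP - → 20 - 5 = 15. Stack: [15]
LOAD_FAST a → push 20. Stack: [15, 20]
BINARY_OP + → 15 + 20 = 35. Stack: [35]
STORE_FAST y → y=35. Stack: []
LOAD_FAST y → push 35. Stack: [35]
LOAD_CONST → push 9. Stack: [35, 9]
BINARY_OP - → 35 - 9 = 26. Stack: [26]
LOAD_FAST_LOAD_FAST a,y → push 20,35. Stack: [26, 20, 35]
BINARY_OP - → 20 - 35 = -15. Stack: [26, -15]
BINARY_OP & → 26 & -15 = 16. Stack: [16]
STORE_FAST k → k=16. Stack: []
LOAD_FAST_LOAD_FAST a,k → push 20,16. Stack: [20, 16]
COMPARE_OP bool(>=) → 20 vs 16 = True. Stack: [True]
POP_JUMP_IF_FALSE → pop True; no jump. Stack: []
LOAD_FAST_LOAD_FAST k,a → push 16,20. Stack: [16, 20]
BINARY_OP + → 16 + 20 = 36. Stack: [36]
LOAD_FAST a → push 20. Stack: [36, 20]
BINARY_OP // → 36 // 20 = 1. Stack: [1]
STORE_FAST x → x=1. Stack: []
LOAD_CONST → push 9. Stack: [9]
LOAD_FAST k → push 16. Stack: [9, 16]
BINARY_OP - → 9 - 16 = -7. Stack: [-7]
LOAD_CONST → push 1. Stack: [-7, 1]
BINARY_OP * → -7 * 1 = -7. Stack: [-7]
STORE_FAST x → x=-7. Stack: []
LOAD_FAST_LOAD_FAST a,a → push 20,20. Stack: [20, 20]
BINARY_OP // → 20 // 20 = 1. Stack: [1]
STORE_FAST w → w=1. Stack: []
LOAD_FAST w → push 1. Stack: [1]
RETURN_VALUE → return 1.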